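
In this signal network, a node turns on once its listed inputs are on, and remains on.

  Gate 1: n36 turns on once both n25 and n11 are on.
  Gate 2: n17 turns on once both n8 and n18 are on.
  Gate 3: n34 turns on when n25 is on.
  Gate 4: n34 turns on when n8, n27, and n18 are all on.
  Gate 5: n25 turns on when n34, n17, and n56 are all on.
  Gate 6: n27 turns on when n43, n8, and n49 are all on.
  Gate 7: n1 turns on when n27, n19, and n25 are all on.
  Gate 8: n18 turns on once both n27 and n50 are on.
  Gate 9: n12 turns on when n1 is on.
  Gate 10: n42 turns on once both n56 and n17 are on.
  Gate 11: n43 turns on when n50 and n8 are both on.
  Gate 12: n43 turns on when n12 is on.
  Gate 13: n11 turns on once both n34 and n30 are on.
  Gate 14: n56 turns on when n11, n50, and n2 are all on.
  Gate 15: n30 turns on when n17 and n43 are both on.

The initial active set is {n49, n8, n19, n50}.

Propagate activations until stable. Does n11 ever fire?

Yes

n50 and n8 are on, so n43 turns on (Gate 11).
Gate 6: n43, n8, and n49 on → n27 on.
n27 and n50 are on, so n18 turns on (Gate 8).
n8, n27, and n18 are on, so n34 turns on (Gate 4).
Gate 2: n8 and n18 on → n17 on.
n17 and n43 are on, so n30 turns on (Gate 15).
n34 and n30 are on, so n11 turns on (Gate 13).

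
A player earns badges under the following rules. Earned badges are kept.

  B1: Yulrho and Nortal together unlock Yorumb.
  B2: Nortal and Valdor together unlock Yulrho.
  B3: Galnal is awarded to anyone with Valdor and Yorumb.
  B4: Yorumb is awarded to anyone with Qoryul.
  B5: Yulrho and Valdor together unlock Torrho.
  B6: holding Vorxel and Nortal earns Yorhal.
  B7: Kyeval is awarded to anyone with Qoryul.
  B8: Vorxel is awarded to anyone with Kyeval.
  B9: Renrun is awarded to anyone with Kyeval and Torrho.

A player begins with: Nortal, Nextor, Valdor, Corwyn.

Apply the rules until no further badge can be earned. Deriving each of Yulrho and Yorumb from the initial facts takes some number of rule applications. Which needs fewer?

Yulrho

Yulrho: With Nortal and Valdor, Yulrho is earned (B2). [1 rule application]
Yorumb: With Nortal and Valdor, Yulrho is earned (B2). With Yulrho and Nortal, Yorumb is earned (B1). [2 rule applications]
Yulrho needs fewer.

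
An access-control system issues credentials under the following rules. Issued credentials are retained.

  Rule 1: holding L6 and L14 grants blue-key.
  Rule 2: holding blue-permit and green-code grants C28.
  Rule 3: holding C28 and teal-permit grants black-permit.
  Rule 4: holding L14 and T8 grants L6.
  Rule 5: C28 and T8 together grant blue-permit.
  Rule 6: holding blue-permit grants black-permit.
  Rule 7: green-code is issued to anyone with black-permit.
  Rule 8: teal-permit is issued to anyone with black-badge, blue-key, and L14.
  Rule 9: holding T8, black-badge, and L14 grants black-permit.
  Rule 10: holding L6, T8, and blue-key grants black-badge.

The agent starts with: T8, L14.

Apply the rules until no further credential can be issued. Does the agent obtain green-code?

Holding L14 and T8 grants L6 (Rule 4).
Holding L6 and L14 grants blue-key (Rule 1).
Holding L6, T8, and blue-key grants black-badge (Rule 10).
Holding T8, black-badge, and L14 grants black-permit (Rule 9).
Holding black-permit grants green-code (Rule 7).

Yes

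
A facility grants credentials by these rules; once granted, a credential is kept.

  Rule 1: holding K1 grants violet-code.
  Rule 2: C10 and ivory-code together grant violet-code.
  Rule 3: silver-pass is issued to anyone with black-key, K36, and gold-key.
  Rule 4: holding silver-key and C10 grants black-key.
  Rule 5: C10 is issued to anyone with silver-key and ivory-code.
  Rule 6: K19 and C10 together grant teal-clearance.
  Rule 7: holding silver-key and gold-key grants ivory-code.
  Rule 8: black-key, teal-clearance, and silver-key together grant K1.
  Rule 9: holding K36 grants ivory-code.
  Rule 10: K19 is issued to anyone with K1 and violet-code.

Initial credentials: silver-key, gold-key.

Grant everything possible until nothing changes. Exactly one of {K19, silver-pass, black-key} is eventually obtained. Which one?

black-key

Holding silver-key and gold-key grants ivory-code (Rule 7).
Holding silver-key and ivory-code grants C10 (Rule 5).
Holding silver-key and C10 grants black-key (Rule 4).
silver-pass would need black-key, K36, and gold-key (Rule 3), but K36 is never granted. K19 would need K1 and violet-code (Rule 10), but K1 is never granted.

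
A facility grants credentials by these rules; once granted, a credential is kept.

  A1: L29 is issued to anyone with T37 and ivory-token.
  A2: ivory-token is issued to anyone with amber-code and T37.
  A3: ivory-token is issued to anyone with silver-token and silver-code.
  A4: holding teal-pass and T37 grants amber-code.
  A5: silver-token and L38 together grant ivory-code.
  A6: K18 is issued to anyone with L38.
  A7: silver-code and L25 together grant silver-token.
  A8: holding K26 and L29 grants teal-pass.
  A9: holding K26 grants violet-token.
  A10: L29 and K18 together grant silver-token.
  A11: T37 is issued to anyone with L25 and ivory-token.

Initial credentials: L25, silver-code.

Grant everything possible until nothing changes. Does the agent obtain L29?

Holding silver-code and L25 grants silver-token (A7).
Holding silver-token and silver-code grants ivory-token (A3).
Holding L25 and ivory-token grants T37 (A11).
Holding T37 and ivory-token grants L29 (A1).

Yes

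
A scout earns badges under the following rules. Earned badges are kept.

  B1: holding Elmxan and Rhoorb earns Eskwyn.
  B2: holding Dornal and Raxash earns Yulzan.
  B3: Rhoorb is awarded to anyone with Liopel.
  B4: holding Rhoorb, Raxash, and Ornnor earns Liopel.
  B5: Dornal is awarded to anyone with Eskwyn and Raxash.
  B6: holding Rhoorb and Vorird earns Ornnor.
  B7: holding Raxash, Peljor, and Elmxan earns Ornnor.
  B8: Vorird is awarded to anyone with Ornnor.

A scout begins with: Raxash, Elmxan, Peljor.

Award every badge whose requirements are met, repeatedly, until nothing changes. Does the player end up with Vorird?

Yes

With Raxash, Peljor, and Elmxan, Ornnor is earned (B7).
With Ornnor, Vorird is earned (B8).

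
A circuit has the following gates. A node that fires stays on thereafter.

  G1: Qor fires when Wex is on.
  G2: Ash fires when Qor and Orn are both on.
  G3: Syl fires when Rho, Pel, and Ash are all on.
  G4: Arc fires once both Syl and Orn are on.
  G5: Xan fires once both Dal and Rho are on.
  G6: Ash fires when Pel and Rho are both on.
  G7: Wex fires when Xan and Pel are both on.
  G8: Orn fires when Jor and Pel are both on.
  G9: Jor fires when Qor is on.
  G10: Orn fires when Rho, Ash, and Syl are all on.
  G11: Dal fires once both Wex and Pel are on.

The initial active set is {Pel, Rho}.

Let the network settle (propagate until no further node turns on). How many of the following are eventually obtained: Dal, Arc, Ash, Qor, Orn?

3

G6: Pel and Rho on → Ash on.
Rho, Pel, and Ash are on, so Syl fires (G3).
G10: Rho, Ash, and Syl on → Orn on.
Syl and Orn are on, so Arc fires (G4).
Dal would need Wex and Pel (G11), but Wex never turns on.
Arc: reached.
Ash: reached.
Qor would need Wex (G1), but Wex never turns on.
Orn: reached.
Reached: Arc, Ash, and Orn — 3 of the 5.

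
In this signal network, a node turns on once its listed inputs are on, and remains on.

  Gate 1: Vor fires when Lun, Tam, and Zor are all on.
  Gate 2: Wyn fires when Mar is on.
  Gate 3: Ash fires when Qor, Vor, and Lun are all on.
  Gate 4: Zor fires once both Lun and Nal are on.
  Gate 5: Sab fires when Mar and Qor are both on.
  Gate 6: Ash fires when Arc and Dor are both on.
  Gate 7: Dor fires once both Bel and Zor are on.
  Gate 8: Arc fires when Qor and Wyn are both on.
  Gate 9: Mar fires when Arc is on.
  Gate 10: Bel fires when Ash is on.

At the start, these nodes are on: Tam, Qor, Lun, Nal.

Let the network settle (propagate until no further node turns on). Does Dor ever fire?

Lun and Nal are on, so Zor fires (Gate 4).
Gate 1: Lun, Tam, and Zor on → Vor on.
Qor, Vor, and Lun are on, so Ash fires (Gate 3).
Ash is on, so Bel fires (Gate 10).
Bel and Zor are on, so Dor fires (Gate 7).

Yes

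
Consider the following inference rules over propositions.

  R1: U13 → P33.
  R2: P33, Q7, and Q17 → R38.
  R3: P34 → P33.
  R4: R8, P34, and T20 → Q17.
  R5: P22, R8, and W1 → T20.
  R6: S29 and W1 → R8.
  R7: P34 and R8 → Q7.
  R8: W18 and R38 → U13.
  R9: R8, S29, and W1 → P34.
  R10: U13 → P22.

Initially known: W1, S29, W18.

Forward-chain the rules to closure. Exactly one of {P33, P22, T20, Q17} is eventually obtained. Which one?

P33

S29 and W1 hold, so R8 follows (R6).
From R8, S29, and W1, R9 gives P34.
From P34, R3 gives P33.
Q17 would need R8, P34, and T20 (R4), but T20 is never established. T20 would need P22, R8, and W1 (R5), but P22 is never established. P22 would need U13 (R10), but U13 is never established.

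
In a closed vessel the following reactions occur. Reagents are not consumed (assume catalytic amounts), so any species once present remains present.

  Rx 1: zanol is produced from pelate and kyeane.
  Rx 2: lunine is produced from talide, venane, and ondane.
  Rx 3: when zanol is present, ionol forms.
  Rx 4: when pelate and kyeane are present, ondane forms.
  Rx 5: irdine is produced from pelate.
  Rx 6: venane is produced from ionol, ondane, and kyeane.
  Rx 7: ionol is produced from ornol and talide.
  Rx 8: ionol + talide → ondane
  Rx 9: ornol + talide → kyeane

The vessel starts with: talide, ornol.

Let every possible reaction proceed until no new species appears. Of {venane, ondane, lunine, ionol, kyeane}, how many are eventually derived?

ornol and talide present → kyeane forms (Rx 9).
ornol and talide present → ionol forms (Rx 7).
ionol and talide present → ondane forms (Rx 8).
ionol, ondane, and kyeane present → venane forms (Rx 6).
talide, venane, and ondane present → lunine forms (Rx 2).
venane: reached.
ondane: reached.
lunine: reached.
ionol: reached.
kyeane: reached.
All 5 are reached.

5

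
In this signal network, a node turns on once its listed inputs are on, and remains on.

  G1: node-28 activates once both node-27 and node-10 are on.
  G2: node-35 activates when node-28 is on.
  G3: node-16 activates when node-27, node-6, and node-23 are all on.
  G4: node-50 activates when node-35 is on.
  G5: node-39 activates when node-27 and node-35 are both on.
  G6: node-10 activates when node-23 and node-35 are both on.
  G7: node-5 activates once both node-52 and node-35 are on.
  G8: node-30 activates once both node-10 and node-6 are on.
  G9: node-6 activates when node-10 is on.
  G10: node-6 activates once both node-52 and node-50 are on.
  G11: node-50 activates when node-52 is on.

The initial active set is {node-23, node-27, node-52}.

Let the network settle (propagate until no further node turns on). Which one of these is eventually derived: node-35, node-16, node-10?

node-16

G11: node-52 on → node-50 on.
G10: node-52 and node-50 on → node-6 on.
G3: node-27, node-6, and node-23 on → node-16 on.
node-10 would need node-23 and node-35 (G6), but node-35 never turns on. node-35 would need node-28 (G2), but node-28 never turns on.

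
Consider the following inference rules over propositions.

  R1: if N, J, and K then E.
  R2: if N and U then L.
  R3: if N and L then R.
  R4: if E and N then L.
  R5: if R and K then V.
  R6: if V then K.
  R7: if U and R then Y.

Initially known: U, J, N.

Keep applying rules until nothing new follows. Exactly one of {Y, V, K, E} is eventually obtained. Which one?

N and U hold, so L follows (R2).
From N and L, R3 gives R.
U and R hold, so Y follows (R7).
V would need R and K (R5), but K is never established. K would need V (R6), but V is never established. E would need N, J, and K (R1), but K is never established.

Y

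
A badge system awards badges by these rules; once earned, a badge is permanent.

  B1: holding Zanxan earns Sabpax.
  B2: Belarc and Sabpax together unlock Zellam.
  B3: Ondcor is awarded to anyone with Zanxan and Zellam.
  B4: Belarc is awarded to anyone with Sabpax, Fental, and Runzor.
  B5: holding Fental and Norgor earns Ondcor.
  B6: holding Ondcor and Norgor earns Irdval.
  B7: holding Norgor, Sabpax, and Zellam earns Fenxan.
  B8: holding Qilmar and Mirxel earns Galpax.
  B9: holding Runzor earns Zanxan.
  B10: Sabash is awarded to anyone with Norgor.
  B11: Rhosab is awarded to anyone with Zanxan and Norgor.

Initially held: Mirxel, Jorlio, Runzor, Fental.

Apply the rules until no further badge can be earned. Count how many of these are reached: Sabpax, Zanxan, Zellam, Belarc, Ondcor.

5

With Runzor, Zanxan is earned (B9).
With Zanxan, Sabpax is earned (B1).
With Sabpax, Fental, and Runzor, Belarc is earned (B4).
With Belarc and Sabpax, Zellam is earned (B2).
With Zanxan and Zellam, Ondcor is earned (B3).
Sabpax: reached.
Zanxan: reached.
Zellam: reached.
Belarc: reached.
Ondcor: reached.
All 5 are reached.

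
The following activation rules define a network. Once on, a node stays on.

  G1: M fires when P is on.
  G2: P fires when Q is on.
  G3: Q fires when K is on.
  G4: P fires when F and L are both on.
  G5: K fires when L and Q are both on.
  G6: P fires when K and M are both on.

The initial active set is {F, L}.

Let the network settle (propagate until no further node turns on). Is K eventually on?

K would need L and Q (G5), but Q never turns on.

No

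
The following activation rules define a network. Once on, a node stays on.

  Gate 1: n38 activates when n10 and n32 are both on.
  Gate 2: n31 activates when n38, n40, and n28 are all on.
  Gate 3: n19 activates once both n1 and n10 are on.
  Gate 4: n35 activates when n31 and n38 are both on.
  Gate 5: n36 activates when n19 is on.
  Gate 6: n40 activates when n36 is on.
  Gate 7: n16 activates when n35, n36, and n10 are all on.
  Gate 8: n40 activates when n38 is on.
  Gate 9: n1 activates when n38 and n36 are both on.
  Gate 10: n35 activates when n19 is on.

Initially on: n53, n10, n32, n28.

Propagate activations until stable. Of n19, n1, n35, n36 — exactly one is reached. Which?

n35

Gate 1: n10 and n32 on → n38 on.
Gate 8: n38 on → n40 on.
Gate 2: n38, n40, and n28 on → n31 on.
n31 and n38 are on, so n35 activates (Gate 4).
n1 would need n38 and n36 (Gate 9), but n36 never turns on. n19 would need n1 and n10 (Gate 3), but n1 never turns on. n36 would need n19 (Gate 5), but n19 never turns on.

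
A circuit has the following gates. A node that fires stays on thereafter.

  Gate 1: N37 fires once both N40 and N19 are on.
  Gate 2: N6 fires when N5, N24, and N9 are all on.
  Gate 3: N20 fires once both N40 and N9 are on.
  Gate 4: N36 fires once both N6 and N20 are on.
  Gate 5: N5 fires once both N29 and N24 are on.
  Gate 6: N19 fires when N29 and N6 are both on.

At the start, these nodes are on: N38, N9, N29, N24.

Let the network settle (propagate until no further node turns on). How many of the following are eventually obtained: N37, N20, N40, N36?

0

N37 would need N40 and N19 (Gate 1), but N40 never turns on.
N20 would need N40 and N9 (Gate 3), but N40 never turns on.
No rule produces N40, and it is not given.
N36 would need N6 and N20 (Gate 4), but N20 never turns on.
None of the 4 are reached.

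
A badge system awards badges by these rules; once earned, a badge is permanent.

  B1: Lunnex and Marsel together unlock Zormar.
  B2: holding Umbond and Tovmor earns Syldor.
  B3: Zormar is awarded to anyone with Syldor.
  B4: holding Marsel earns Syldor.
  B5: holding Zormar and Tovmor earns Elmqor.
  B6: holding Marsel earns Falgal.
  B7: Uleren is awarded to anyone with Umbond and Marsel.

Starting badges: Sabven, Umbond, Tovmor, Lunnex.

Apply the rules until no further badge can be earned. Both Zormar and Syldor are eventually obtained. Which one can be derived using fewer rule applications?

Syldor: With Umbond and Tovmor, Syldor is earned (B2). [1 rule application]
Zormar: With Umbond and Tovmor, Syldor is earned (B2). With Syldor, Zormar is earned (B3). [2 rule applications]
Syldor needs fewer.

Syldor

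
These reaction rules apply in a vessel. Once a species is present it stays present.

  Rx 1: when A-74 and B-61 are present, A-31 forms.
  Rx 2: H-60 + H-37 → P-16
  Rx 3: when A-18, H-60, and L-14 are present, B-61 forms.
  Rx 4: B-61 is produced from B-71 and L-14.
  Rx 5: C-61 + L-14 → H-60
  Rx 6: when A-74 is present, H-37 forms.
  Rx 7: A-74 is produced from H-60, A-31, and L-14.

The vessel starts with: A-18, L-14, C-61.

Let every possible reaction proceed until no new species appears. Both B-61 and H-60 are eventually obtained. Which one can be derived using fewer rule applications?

H-60: C-61 and L-14 present → H-60 forms (Rx 5). [1 rule application]
B-61: C-61 and L-14 present → H-60 forms (Rx 5). A-18, H-60, and L-14 present → B-61 forms (Rx 3). [2 rule applications]
H-60 needs fewer.

H-60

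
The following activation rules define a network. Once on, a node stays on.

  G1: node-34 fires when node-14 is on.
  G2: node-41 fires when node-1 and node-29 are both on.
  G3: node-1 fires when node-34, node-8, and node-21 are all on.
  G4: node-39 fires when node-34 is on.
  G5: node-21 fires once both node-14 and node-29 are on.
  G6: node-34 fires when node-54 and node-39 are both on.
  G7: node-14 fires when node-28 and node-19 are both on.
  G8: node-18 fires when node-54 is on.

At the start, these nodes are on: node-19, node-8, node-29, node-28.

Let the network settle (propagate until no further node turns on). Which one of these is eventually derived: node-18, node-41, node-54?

node-41

G7: node-28 and node-19 on → node-14 on.
node-14 is on, so node-34 fires (G1).
node-14 and node-29 are on, so node-21 fires (G5).
node-34, node-8, and node-21 are on, so node-1 fires (G3).
G2: node-1 and node-29 on → node-41 on.
No rule produces node-54, and it is not given. node-18 would need node-54 (G8), but node-54 never turns on.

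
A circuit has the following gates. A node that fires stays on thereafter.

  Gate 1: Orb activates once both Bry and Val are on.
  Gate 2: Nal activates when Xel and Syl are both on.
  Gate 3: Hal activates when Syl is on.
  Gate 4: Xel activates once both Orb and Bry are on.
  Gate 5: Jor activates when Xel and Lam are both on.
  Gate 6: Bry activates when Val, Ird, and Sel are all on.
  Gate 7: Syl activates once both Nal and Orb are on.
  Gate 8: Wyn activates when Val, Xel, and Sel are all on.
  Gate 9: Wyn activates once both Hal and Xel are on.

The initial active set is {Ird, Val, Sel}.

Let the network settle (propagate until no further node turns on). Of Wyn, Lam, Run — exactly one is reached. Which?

Gate 6: Val, Ird, and Sel on → Bry on.
Bry and Val are on, so Orb activates (Gate 1).
Orb and Bry are on, so Xel activates (Gate 4).
Gate 8: Val, Xel, and Sel on → Wyn on.
No rule produces Run, and it is not given. No rule produces Lam, and it is not given.

Wyn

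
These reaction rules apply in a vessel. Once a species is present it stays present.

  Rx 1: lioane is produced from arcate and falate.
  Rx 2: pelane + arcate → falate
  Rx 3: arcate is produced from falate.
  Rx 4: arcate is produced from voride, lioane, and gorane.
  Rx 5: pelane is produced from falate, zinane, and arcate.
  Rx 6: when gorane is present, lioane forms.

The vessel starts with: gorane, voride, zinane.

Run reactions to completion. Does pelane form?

pelane would need falate, zinane, and arcate (Rx 5), but falate never forms.

No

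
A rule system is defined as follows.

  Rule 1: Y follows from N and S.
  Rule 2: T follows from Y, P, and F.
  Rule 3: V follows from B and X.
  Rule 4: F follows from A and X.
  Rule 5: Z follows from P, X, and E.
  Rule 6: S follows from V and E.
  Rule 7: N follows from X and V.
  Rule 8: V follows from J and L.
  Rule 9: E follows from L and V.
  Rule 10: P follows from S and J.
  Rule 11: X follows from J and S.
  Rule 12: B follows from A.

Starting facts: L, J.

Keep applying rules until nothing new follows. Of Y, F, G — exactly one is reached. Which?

Y

J and L hold, so V follows (Rule 8).
From L and V, Rule 9 gives E.
From V and E, Rule 6 gives S.
From J and S, Rule 11 gives X.
X and V hold, so N follows (Rule 7).
From N and S, Rule 1 gives Y.
No rule produces G, and it is not given. F would need A and X (Rule 4), but A is never established.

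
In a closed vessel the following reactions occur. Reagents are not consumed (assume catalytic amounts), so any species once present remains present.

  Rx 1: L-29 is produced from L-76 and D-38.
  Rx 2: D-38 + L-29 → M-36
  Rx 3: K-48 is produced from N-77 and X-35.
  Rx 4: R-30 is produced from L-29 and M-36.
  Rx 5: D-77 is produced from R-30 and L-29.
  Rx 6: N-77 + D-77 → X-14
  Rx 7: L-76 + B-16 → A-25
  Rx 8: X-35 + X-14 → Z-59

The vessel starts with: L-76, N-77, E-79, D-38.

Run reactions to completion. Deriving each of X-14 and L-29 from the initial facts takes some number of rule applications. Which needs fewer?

L-29: L-76 and D-38 present → L-29 forms (Rx 1). [1 rule application]
X-14: L-76 and D-38 present → L-29 forms (Rx 1). D-38 and L-29 present → M-36 forms (Rx 2). L-29 and M-36 present → R-30 forms (Rx 4). R-30 and L-29 present → D-77 forms (Rx 5). N-77 and D-77 present → X-14 forms (Rx 6). [5 rule applications]
L-29 needs fewer.

L-29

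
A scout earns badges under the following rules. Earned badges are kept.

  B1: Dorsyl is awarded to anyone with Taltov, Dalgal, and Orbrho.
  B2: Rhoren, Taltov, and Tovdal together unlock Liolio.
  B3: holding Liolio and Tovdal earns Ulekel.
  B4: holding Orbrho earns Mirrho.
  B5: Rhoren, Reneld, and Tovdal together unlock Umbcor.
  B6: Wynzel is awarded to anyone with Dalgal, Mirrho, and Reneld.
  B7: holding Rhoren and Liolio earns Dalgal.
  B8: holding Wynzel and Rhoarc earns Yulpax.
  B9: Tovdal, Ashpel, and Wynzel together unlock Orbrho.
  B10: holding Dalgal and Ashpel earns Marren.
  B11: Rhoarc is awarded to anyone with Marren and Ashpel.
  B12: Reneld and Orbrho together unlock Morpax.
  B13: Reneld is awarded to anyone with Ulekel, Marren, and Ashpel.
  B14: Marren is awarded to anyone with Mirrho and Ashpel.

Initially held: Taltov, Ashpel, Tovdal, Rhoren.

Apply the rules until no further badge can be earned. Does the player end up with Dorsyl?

No

Dorsyl would need Taltov, Dalgal, and Orbrho (B1), but Orbrho is never earned.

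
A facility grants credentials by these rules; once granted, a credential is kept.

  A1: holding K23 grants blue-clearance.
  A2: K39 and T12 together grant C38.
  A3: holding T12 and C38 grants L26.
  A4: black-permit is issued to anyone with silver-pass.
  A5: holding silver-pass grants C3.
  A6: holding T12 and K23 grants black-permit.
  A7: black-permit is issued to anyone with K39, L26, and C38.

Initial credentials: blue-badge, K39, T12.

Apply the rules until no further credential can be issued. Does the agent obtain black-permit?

Yes

Holding K39 and T12 grants C38 (A2).
Holding T12 and C38 grants L26 (A3).
Holding K39, L26, and C38 grants black-permit (A7).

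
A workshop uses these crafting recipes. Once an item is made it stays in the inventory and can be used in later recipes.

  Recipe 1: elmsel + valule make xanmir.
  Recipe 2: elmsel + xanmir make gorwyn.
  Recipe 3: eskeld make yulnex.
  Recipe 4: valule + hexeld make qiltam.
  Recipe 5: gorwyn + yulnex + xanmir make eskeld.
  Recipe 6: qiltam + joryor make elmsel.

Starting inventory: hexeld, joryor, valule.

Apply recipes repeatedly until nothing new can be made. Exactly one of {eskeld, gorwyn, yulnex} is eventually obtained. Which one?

gorwyn

Using Recipe 4, valule and hexeld make qiltam.
Using Recipe 6, qiltam and joryor make elmsel.
elmsel + valule → xanmir (Recipe 1).
elmsel + xanmir → gorwyn (Recipe 2).
yulnex would need eskeld (Recipe 3), but eskeld is never obtained. eskeld would need gorwyn, yulnex, and xanmir (Recipe 5), but yulnex is never obtained.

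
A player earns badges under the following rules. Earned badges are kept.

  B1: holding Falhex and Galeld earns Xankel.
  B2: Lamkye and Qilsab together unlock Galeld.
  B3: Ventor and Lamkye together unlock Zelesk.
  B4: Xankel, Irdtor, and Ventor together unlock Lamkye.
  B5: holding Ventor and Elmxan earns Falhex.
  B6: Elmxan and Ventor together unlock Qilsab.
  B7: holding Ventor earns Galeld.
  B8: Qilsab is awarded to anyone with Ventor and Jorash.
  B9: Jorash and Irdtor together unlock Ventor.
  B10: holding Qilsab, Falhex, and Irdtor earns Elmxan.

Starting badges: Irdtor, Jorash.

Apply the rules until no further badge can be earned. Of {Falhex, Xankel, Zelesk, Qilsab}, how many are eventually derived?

With Jorash and Irdtor, Ventor is earned (B9).
With Ventor and Jorash, Qilsab is earned (B8).
Falhex would need Ventor and Elmxan (B5), but Elmxan is never earned.
Xankel would need Falhex and Galeld (B1), but Falhex is never earned.
Zelesk would need Ventor and Lamkye (B3), but Lamkye is never earned.
Qilsab: reached.
Reached: Qilsab — 1 of the 4.

1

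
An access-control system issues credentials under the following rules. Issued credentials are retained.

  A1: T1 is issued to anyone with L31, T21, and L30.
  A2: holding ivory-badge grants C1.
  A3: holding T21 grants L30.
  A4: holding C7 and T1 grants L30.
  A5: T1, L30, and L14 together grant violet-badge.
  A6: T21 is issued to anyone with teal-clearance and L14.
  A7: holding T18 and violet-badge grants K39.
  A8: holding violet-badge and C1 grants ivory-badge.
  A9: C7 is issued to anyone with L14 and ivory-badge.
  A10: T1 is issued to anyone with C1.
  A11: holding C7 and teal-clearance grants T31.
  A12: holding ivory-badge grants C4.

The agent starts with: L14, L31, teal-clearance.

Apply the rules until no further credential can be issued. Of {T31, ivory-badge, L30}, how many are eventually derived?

1

Holding teal-clearance and L14 grants T21 (A6).
Holding T21 grants L30 (A3).
T31 would need C7 and teal-clearance (A11), but C7 is never granted.
ivory-badge would need violet-badge and C1 (A8), but C1 is never granted.
L30: reached.
Reached: L30 — 1 of the 3.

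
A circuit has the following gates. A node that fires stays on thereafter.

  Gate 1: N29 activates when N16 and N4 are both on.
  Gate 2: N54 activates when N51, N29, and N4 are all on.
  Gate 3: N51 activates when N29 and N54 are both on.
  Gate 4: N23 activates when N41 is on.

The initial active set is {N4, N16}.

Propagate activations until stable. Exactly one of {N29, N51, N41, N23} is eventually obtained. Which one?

N16 and N4 are on, so N29 activates (Gate 1).
No rule produces N41, and it is not given. N23 would need N41 (Gate 4), but N41 never turns on. N51 would need N29 and N54 (Gate 3), but N54 never turns on.

N29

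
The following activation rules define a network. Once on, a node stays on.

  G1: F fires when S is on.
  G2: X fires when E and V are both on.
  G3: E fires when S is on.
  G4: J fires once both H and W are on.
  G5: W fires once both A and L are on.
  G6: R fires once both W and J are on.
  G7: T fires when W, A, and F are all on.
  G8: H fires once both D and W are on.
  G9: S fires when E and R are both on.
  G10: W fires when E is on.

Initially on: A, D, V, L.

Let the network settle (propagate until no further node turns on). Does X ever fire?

No

X would need E and V (G2), but E never turns on.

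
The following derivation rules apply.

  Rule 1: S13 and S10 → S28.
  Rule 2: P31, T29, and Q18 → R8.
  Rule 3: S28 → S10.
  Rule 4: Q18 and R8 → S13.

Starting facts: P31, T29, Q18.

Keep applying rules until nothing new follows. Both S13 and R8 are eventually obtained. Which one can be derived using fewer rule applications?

R8

R8: P31, T29, and Q18 hold, so R8 follows (Rule 2). [1 rule application]
S13: From P31, T29, and Q18, Rule 2 gives R8. Q18 and R8 hold, so S13 follows (Rule 4). [2 rule applications]
R8 needs fewer.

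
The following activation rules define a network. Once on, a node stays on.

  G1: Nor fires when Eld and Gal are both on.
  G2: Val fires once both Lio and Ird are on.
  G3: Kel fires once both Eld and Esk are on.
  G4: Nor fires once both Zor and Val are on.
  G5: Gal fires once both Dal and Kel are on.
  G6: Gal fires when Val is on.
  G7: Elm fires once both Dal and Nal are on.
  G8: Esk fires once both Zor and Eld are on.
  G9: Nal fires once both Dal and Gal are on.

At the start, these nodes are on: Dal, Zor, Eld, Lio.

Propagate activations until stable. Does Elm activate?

G8: Zor and Eld on → Esk on.
Eld and Esk are on, so Kel fires (G3).
Dal and Kel are on, so Gal fires (G5).
Dal and Gal are on, so Nal fires (G9).
G7: Dal and Nal on → Elm on.

Yes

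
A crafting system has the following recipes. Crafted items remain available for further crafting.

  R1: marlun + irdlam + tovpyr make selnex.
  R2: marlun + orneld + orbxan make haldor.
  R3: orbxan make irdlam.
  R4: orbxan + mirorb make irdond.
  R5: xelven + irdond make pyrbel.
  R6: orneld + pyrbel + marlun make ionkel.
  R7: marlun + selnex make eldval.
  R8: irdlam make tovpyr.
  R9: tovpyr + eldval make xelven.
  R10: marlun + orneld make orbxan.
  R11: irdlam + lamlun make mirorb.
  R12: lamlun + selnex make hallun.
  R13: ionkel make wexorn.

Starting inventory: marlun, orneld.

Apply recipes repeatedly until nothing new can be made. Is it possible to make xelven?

Yes

marlun + orneld → orbxan (R10).
Using R3, orbxan makes irdlam.
Using R8, irdlam makes tovpyr.
marlun + irdlam + tovpyr → selnex (R1).
marlun + selnex → eldval (R7).
Using R9, tovpyr and eldval make xelven.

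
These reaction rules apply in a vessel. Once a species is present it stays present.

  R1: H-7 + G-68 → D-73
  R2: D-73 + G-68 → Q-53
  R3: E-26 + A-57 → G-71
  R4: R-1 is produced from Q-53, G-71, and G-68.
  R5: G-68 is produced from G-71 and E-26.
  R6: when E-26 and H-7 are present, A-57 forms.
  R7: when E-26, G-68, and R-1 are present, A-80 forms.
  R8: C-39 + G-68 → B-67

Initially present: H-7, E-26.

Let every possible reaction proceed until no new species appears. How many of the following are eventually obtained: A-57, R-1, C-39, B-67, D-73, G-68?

4

E-26 and H-7 present → A-57 forms (R6).
E-26 and A-57 present → G-71 forms (R3).
G-71 and E-26 present → G-68 forms (R5).
H-7 and G-68 present → D-73 forms (R1).
D-73 and G-68 present → Q-53 forms (R2).
Q-53, G-71, and G-68 present → R-1 forms (R4).
A-57: reached.
R-1: reached.
No rule produces C-39, and it is not given.
B-67 would need C-39 and G-68 (R8), but C-39 never forms.
D-73: reached.
G-68: reached.
Reached: A-57, R-1, D-73, and G-68 — 4 of the 6.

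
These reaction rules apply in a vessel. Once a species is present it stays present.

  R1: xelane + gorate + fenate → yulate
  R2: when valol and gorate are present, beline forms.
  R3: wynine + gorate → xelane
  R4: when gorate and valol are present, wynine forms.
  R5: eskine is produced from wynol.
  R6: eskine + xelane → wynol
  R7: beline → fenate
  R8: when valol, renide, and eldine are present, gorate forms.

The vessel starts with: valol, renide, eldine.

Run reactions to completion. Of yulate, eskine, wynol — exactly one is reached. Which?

yulate

valol, renide, and eldine present → gorate forms (R8).
valol and gorate present → beline forms (R2).
gorate and valol present → wynine forms (R4).
beline present → fenate forms (R7).
wynine and gorate present → xelane forms (R3).
xelane, gorate, and fenate present → yulate forms (R1).
eskine would need wynol (R5), but wynol never forms. wynol would need eskine and xelane (R6), but eskine never forms.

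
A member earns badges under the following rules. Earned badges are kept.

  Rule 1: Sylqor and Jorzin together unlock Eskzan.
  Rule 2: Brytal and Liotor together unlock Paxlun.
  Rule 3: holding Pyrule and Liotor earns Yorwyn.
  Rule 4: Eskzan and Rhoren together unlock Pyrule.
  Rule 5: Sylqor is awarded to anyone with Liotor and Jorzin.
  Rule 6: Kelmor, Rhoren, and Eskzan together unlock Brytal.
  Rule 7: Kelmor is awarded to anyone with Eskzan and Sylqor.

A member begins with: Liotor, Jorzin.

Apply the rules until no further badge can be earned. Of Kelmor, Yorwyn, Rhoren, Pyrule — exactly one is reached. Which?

With Liotor and Jorzin, Sylqor is earned (Rule 5).
With Sylqor and Jorzin, Eskzan is earned (Rule 1).
With Eskzan and Sylqor, Kelmor is earned (Rule 7).
Yorwyn would need Pyrule and Liotor (Rule 3), but Pyrule is never earned. Pyrule would need Eskzan and Rhoren (Rule 4), but Rhoren is never earned. No rule produces Rhoren, and it is not given.

Kelmor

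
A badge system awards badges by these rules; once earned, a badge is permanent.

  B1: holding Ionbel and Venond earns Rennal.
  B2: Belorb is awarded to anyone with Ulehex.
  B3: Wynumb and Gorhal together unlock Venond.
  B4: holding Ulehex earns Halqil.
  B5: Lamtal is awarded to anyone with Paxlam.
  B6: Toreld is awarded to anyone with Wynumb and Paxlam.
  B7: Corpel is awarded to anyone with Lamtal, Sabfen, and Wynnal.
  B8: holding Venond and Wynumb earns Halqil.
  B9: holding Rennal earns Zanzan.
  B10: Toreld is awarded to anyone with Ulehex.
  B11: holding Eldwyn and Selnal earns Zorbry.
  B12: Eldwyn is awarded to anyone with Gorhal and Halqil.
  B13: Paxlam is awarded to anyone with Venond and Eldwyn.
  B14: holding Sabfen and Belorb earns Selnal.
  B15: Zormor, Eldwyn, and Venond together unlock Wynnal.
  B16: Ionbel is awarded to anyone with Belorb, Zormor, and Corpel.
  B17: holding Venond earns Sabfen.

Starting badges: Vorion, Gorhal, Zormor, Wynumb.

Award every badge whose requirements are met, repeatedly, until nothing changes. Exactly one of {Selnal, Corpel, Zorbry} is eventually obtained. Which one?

With Wynumb and Gorhal, Venond is earned (B3).
With Venond and Wynumb, Halqil is earned (B8).
With Venond, Sabfen is earned (B17).
With Gorhal and Halqil, Eldwyn is earned (B12).
With Zormor, Eldwyn, and Venond, Wynnal is earned (B15).
With Venond and Eldwyn, Paxlam is earned (B13).
With Paxlam, Lamtal is earned (B5).
With Lamtal, Sabfen, and Wynnal, Corpel is earned (B7).
Selnal would need Sabfen and Belorb (B14), but Belorb is never earned. Zorbry would need Eldwyn and Selnal (B11), but Selnal is never earned.

Corpel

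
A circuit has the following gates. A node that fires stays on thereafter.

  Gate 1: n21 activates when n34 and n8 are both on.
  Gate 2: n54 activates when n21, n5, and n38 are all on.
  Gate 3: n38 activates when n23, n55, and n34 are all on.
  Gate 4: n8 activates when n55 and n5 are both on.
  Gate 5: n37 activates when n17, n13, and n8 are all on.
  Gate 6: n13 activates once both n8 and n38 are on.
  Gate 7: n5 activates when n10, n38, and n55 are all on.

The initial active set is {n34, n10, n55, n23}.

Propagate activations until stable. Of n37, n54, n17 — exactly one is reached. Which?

n23, n55, and n34 are on, so n38 activates (Gate 3).
n10, n38, and n55 are on, so n5 activates (Gate 7).
n55 and n5 are on, so n8 activates (Gate 4).
n34 and n8 are on, so n21 activates (Gate 1).
n21, n5, and n38 are on, so n54 activates (Gate 2).
No rule produces n17, and it is not given. n37 would need n17, n13, and n8 (Gate 5), but n17 never turns on.

n54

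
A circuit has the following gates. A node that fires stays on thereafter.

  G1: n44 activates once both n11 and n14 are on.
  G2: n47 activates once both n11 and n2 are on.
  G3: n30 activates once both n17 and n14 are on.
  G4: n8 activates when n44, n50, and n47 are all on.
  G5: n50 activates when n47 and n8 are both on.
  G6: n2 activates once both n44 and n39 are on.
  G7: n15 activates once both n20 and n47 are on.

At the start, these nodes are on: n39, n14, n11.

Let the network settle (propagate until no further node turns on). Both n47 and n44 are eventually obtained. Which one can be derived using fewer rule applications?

n44: G1: n11 and n14 on → n44 on. [1 rule application]
n47: n11 and n14 are on, so n44 activates (G1). n44 and n39 are on, so n2 activates (G6). n11 and n2 are on, so n47 activates (G2). [3 rule applications]
n44 needs fewer.

n44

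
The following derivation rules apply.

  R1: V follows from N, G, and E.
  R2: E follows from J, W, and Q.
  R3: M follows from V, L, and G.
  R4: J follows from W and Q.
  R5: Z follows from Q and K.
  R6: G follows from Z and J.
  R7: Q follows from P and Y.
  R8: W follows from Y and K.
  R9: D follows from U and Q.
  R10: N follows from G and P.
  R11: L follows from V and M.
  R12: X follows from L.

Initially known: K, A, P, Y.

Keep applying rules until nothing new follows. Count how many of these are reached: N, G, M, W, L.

From P and Y, R7 gives Q.
Y and K hold, so W follows (R8).
From Q and K, R5 gives Z.
W and Q hold, so J follows (R4).
Z and J hold, so G follows (R6).
From G and P, R10 gives N.
N: reached.
G: reached.
M would need V, L, and G (R3), but L is never established.
W: reached.
L would need V and M (R11), but M is never established.
Reached: N, G, and W — 3 of the 5.

3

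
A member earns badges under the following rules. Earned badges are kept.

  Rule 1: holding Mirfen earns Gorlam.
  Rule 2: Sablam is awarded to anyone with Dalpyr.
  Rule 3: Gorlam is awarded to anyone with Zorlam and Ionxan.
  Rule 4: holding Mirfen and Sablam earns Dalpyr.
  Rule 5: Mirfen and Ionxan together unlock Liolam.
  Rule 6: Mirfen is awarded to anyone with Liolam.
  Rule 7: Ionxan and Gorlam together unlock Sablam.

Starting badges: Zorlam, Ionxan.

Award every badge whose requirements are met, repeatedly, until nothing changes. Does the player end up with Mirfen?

No

Mirfen would need Liolam (Rule 6), but Liolam is never earned.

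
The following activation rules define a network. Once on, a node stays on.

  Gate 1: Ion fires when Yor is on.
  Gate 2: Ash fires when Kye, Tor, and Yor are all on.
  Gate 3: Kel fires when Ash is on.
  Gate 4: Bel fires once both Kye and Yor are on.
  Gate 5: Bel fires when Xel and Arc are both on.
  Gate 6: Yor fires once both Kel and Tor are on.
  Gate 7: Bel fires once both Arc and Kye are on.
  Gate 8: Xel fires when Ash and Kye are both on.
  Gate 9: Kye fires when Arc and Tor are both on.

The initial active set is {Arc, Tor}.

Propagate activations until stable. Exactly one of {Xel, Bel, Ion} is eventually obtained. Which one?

Bel

Gate 9: Arc and Tor on → Kye on.
Arc and Kye are on, so Bel fires (Gate 7).
Ion would need Yor (Gate 1), but Yor never turns on. Xel would need Ash and Kye (Gate 8), but Ash never turns on.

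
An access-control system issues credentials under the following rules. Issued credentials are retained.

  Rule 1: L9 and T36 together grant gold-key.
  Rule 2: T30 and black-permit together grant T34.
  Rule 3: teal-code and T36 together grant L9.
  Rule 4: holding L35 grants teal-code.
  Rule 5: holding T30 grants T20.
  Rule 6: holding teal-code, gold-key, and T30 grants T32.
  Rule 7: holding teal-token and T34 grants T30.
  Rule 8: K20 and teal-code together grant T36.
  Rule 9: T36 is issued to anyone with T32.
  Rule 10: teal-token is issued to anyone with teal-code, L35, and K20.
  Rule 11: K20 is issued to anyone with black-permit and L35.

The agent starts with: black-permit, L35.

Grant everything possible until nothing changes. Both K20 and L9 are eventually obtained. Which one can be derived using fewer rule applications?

K20

K20: Holding black-permit and L35 grants K20 (Rule 11). [1 rule application]
L9: Holding black-permit and L35 grants K20 (Rule 11). Holding L35 grants teal-code (Rule 4). Holding K20 and teal-code grants T36 (Rule 8). Holding teal-code and T36 grants L9 (Rule 3). [4 rule applications]
K20 needs fewer.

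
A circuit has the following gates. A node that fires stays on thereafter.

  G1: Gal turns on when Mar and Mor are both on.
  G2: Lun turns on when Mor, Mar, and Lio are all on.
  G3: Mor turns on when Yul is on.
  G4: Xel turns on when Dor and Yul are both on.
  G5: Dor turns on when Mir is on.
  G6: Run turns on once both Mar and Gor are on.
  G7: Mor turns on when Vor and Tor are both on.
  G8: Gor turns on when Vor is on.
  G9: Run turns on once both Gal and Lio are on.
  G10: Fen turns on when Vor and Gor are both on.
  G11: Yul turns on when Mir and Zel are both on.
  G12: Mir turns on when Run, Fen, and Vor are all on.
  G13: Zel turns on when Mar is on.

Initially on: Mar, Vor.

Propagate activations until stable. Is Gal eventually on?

Yes

Vor is on, so Gor turns on (G8).
Mar is on, so Zel turns on (G13).
G10: Vor and Gor on → Fen on.
G6: Mar and Gor on → Run on.
G12: Run, Fen, and Vor on → Mir on.
Mir and Zel are on, so Yul turns on (G11).
G3: Yul on → Mor on.
Mar and Mor are on, so Gal turns on (G1).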